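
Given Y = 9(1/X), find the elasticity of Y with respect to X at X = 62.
Elasticity = -1

Elasticity = (dY/dX) · (X/Y)

dY/dX = -9/X²
At X = 62: dY/dX = -9/3844, Y = 9/62

Elasticity = (-9/3844) · (62 / (9/62)) = -1

Interpretation: for a small percentage change in X, the percentage change in Y is approximately -1.00 times as large.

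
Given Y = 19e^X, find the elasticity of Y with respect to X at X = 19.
Elasticity = 19

Elasticity = (dY/dX) · (X/Y)

dY/dX = 19·e^X
At X = 19: dY/dX = 19·e^19, Y = 19·e^19

Elasticity = (19·e^19) · (19 / (19·e^19)) = 19

Interpretation: for a small percentage change in X, the percentage change in Y is approximately 19.00 times as large.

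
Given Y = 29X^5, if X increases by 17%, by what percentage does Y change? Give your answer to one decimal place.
119.2%

For Y = 29X^5:
If X → X(1 + 0.17)
Then Y → Y · (1 + 0.17)^5
     ≈ Y · 2.1924

Percentage change = ((1 + 0.17)^5 − 1) × 100% ≈ 119.2%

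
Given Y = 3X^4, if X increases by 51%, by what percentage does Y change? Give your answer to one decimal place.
419.9%

For Y = 3X^4:
If X → X(1 + 0.51)
Then Y → Y · (1 + 0.51)^4
     ≈ Y · 5.1989

Percentage change = ((1 + 0.51)^4 − 1) × 100% ≈ 419.9%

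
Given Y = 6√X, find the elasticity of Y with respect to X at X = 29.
Elasticity = 1/2

Elasticity = (dY/dX) · (X/Y)

dY/dX = 3/√X
At X = 29: dY/dX = 3·√29/29, Y = 6·√29

Elasticity = (3·√29/29) · (29 / (6·√29)) = 1/2

Interpretation: for a small percentage change in X, the percentage change in Y is approximately 0.50 times as large.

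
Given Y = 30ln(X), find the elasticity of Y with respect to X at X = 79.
Elasticity = 1/ln(79) ≈ 0.2289

Elasticity = (dY/dX) · (X/Y)

dY/dX = 30/X
At X = 79: dY/dX = 30/79, Y = 30·ln(79)

Elasticity = (30/79) · (79 / (30·ln(79))) = 1/ln(79) ≈ 0.2289

Interpretation: for a small percentage change in X, the percentage change in Y is approximately 0.23 times as large.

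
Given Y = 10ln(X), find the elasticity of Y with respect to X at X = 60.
Elasticity = 1/ln(60) ≈ 0.2442

Elasticity = (dY/dX) · (X/Y)

dY/dX = 10/X
At X = 60: dY/dX = 1/6, Y = 10·ln(60)

Elasticity = (1/6) · (60 / (10·ln(60))) = 1/ln(60) ≈ 0.2442

Interpretation: for a small percentage change in X, the percentage change in Y is approximately 0.24 times as large.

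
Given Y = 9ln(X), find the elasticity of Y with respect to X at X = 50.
Elasticity = 1/ln(50) ≈ 0.2556

Elasticity = (dY/dX) · (X/Y)

dY/dX = 9/X
At X = 50: dY/dX = 9/50, Y = 9·ln(50)

Elasticity = (9/50) · (50 / (9·ln(50))) = 1/ln(50) ≈ 0.2556

Interpretation: for a small percentage change in X, the percentage change in Y is approximately 0.26 times as large.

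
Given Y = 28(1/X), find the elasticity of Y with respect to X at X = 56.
Elasticity = -1

Elasticity = (dY/dX) · (X/Y)

dY/dX = -28/X²
At X = 56: dY/dX = -1/112, Y = 1/2

Elasticity = (-1/112) · (56 / (1/2)) = -1

Interpretation: for a small percentage change in X, the percentage change in Y is approximately -1.00 times as large.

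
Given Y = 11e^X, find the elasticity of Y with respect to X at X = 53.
Elasticity = 53

Elasticity = (dY/dX) · (X/Y)

dY/dX = 11·e^X
At X = 53: dY/dX = 11·e^53, Y = 11·e^53

Elasticity = (11·e^53) · (53 / (11·e^53)) = 53

Interpretation: for a small percentage change in X, the percentage change in Y is approximately 53.00 times as large.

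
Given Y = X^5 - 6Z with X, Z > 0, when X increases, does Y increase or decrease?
Y increases

Taking the partial derivative:
∂Y/∂X = 5X^4

∂Y/∂X = 5X^4 > 0 (assuming positive values)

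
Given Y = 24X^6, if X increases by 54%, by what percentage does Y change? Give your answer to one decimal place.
1233.9%

For Y = 24X^6:
If X → X(1 + 0.54)
Then Y → Y · (1 + 0.54)^6
     ≈ Y · 13.3390

Percentage change = ((1 + 0.54)^6 − 1) × 100% ≈ 1233.9%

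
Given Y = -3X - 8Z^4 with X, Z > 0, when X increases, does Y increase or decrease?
Y decreases

Taking the partial derivative:
∂Y/∂X = -3

∂Y/∂X = -3 < 0 (assuming positive values)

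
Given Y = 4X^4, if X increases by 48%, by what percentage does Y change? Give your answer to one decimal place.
379.8%

For Y = 4X^4:
If X → X(1 + 0.48)
Then Y → Y · (1 + 0.48)^4
     ≈ Y · 4.7979

Percentage change = ((1 + 0.48)^4 − 1) × 100% ≈ 379.8%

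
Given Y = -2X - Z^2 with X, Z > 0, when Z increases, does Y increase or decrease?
Y decreases

Taking the partial derivative:
∂Y/∂Z = -2Z

∂Y/∂Z = -2Z < 0 (assuming positive values)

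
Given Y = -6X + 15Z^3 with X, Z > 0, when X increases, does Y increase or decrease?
Y decreases

Taking the partial derivative:
∂Y/∂X = -6

∂Y/∂X = -6 < 0 (assuming positive values)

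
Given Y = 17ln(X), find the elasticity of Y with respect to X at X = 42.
Elasticity = 1/ln(42) ≈ 0.2675

Elasticity = (dY/dX) · (X/Y)

dY/dX = 17/X
At X = 42: dY/dX = 17/42, Y = 17·ln(42)

Elasticity = (17/42) · (42 / (17·ln(42))) = 1/ln(42) ≈ 0.2675

Interpretation: for a small percentage change in X, the percentage change in Y is approximately 0.27 times as large.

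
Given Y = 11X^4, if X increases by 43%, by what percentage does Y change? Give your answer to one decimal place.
318.2%

For Y = 11X^4:
If X → X(1 + 0.43)
Then Y → Y · (1 + 0.43)^4
     ≈ Y · 4.1816

Percentage change = ((1 + 0.43)^4 − 1) × 100% ≈ 318.2%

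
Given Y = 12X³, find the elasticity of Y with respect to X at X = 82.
Elasticity = 3

Elasticity = (dY/dX) · (X/Y)

dY/dX = 36·X²
At X = 82: dY/dX = 242064, Y = 6616416

Elasticity = 242064 · (82 / 6616416) = 3

Interpretation: for a small percentage change in X, the percentage change in Y is approximately 3.00 times as large.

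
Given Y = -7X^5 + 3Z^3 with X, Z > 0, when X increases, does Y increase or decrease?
Y decreases

Taking the partial derivative:
∂Y/∂X = -35X^4

∂Y/∂X = -35X^4 < 0 (assuming positive values)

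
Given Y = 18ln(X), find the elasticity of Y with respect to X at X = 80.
Elasticity = 1/ln(80) ≈ 0.2282

Elasticity = (dY/dX) · (X/Y)

dY/dX = 18/X
At X = 80: dY/dX = 9/40, Y = 18·ln(80)

Elasticity = (9/40) · (80 / (18·ln(80))) = 1/ln(80) ≈ 0.2282

Interpretation: for a small percentage change in X, the percentage change in Y is approximately 0.23 times as large.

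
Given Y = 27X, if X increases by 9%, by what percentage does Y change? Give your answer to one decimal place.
9.0%

For Y = 27X:
If X → X(1 + 0.09)
Then Y → Y · (1 + 0.09)^1
     = Y · 1.0900

Percentage change = ((1 + 0.09)^1 − 1) × 100% = 9.0%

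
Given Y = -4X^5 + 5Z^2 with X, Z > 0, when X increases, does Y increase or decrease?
Y decreases

Taking the partial derivative:
∂Y/∂X = -20X^4

∂Y/∂X = -20X^4 < 0 (assuming positive values)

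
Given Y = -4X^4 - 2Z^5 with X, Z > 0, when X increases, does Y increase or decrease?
Y decreases

Taking the partial derivative:
∂Y/∂X = -16X^3

∂Y/∂X = -16X^3 < 0 (assuming positive values)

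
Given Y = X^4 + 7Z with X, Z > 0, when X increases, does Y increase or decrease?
Y increases

Taking the partial derivative:
∂Y/∂X = 4X^3

∂Y/∂X = 4X^3 > 0 (assuming positive values)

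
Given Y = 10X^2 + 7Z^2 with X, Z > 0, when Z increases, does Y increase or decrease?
Y increases

Taking the partial derivative:
∂Y/∂Z = 14Z

∂Y/∂Z = 14Z > 0 (assuming positive values)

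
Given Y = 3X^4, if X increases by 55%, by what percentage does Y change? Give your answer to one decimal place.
477.2%

For Y = 3X^4:
If X → X(1 + 0.55)
Then Y → Y · (1 + 0.55)^4
     ≈ Y · 5.7720

Percentage change = ((1 + 0.55)^4 − 1) × 100% ≈ 477.2%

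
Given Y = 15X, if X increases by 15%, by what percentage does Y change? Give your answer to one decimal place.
15.0%

For Y = 15X:
If X → X(1 + 0.15)
Then Y → Y · (1 + 0.15)^1
     = Y · 1.1500

Percentage change = ((1 + 0.15)^1 − 1) × 100% = 15.0%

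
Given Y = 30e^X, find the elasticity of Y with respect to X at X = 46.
Elasticity = 46

Elasticity = (dY/dX) · (X/Y)

dY/dX = 30·e^X
At X = 46: dY/dX = 30·e^46, Y = 30·e^46

Elasticity = (30·e^46) · (46 / (30·e^46)) = 46

Interpretation: for a small percentage change in X, the percentage change in Y is approximately 46.00 times as large.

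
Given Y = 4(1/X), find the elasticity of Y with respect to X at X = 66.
Elasticity = -1

Elasticity = (dY/dX) · (X/Y)

dY/dX = -4/X²
At X = 66: dY/dX = -1/1089, Y = 2/33

Elasticity = (-1/1089) · (66 / (2/33)) = -1

Interpretation: for a small percentage change in X, the percentage change in Y is approximately -1.00 times as large.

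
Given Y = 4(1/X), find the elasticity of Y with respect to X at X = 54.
Elasticity = -1

Elasticity = (dY/dX) · (X/Y)

dY/dX = -4/X²
At X = 54: dY/dX = -1/729, Y = 2/27

Elasticity = (-1/729) · (54 / (2/27)) = -1

Interpretation: for a small percentage change in X, the percentage change in Y is approximately -1.00 times as large.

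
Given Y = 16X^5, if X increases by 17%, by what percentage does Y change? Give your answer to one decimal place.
119.2%

For Y = 16X^5:
If X → X(1 + 0.17)
Then Y → Y · (1 + 0.17)^5
     ≈ Y · 2.1924

Percentage change = ((1 + 0.17)^5 − 1) × 100% ≈ 119.2%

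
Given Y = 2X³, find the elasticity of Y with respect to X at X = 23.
Elasticity = 3

Elasticity = (dY/dX) · (X/Y)

dY/dX = 6·X²
At X = 23: dY/dX = 3174, Y = 24334

Elasticity = 3174 · (23 / 24334) = 3

Interpretation: for a small percentage change in X, the percentage change in Y is approximately 3.00 times as large.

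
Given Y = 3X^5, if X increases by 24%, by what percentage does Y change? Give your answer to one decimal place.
193.2%

For Y = 3X^5:
If X → X(1 + 0.24)
Then Y → Y · (1 + 0.24)^5
     ≈ Y · 2.9316

Percentage change = ((1 + 0.24)^5 − 1) × 100% ≈ 193.2%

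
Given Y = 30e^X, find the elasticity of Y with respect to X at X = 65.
Elasticity = 65

Elasticity = (dY/dX) · (X/Y)

dY/dX = 30·e^X
At X = 65: dY/dX = 30·e^65, Y = 30·e^65

Elasticity = (30·e^65) · (65 / (30·e^65)) = 65

Interpretation: for a small percentage change in X, the percentage change in Y is approximately 65.00 times as large.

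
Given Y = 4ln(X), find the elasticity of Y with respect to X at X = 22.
Elasticity = 1/ln(22) ≈ 0.3235

Elasticity = (dY/dX) · (X/Y)

dY/dX = 4/X
At X = 22: dY/dX = 2/11, Y = 4·ln(22)

Elasticity = (2/11) · (22 / (4·ln(22))) = 1/ln(22) ≈ 0.3235

Interpretation: for a small percentage change in X, the percentage change in Y is approximately 0.32 times as large.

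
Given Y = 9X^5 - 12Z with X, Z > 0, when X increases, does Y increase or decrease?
Y increases

Taking the partial derivative:
∂Y/∂X = 45X^4

∂Y/∂X = 45X^4 > 0 (assuming positive values)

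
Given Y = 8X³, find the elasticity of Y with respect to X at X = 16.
Elasticity = 3

Elasticity = (dY/dX) · (X/Y)

dY/dX = 24·X²
At X = 16: dY/dX = 6144, Y = 32768

Elasticity = 6144 · (16 / 32768) = 3

Interpretation: for a small percentage change in X, the percentage change in Y is approximately 3.00 times as large.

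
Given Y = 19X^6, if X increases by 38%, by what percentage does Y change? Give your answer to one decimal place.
590.7%

For Y = 19X^6:
If X → X(1 + 0.38)
Then Y → Y · (1 + 0.38)^6
     ≈ Y · 6.9068

Percentage change = ((1 + 0.38)^6 − 1) × 100% ≈ 590.7%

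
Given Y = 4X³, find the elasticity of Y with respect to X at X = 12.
Elasticity = 3

Elasticity = (dY/dX) · (X/Y)

dY/dX = 12·X²
At X = 12: dY/dX = 1728, Y = 6912

Elasticity = 1728 · (12 / 6912) = 3

Interpretation: for a small percentage change in X, the percentage change in Y is approximately 3.00 times as large.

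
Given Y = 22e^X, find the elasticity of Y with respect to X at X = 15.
Elasticity = 15

Elasticity = (dY/dX) · (X/Y)

dY/dX = 22·e^X
At X = 15: dY/dX = 22·e^15, Y = 22·e^15

Elasticity = (22·e^15) · (15 / (22·e^15)) = 15

Interpretation: for a small percentage change in X, the percentage change in Y is approximately 15.00 times as large.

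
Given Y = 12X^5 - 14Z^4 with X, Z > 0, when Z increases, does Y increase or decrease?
Y decreases

Taking the partial derivative:
∂Y/∂Z = -56Z^3

∂Y/∂Z = -56Z^3 < 0 (assuming positive values)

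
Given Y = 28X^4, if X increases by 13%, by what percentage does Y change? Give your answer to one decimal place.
63.0%

For Y = 28X^4:
If X → X(1 + 0.13)
Then Y → Y · (1 + 0.13)^4
     ≈ Y · 1.6305

Percentage change = ((1 + 0.13)^4 − 1) × 100% ≈ 63.0%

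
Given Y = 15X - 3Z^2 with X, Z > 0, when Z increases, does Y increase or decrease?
Y decreases

Taking the partial derivative:
∂Y/∂Z = -6Z

∂Y/∂Z = -6Z < 0 (assuming positive values)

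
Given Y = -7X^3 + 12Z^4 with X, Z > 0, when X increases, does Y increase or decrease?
Y decreases

Taking the partial derivative:
∂Y/∂X = -21X^2

∂Y/∂X = -21X^2 < 0 (assuming positive values)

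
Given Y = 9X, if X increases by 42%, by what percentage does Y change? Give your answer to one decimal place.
42.0%

For Y = 9X:
If X → X(1 + 0.42)
Then Y → Y · (1 + 0.42)^1
     = Y · 1.4200

Percentage change = ((1 + 0.42)^1 − 1) × 100% = 42.0%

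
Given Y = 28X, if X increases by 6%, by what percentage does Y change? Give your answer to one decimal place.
6.0%

For Y = 28X:
If X → X(1 + 0.06)
Then Y → Y · (1 + 0.06)^1
     = Y · 1.0600

Percentage change = ((1 + 0.06)^1 − 1) × 100% = 6.0%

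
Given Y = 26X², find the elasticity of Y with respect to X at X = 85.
Elasticity = 2

Elasticity = (dY/dX) · (X/Y)

dY/dX = 52·X
At X = 85: dY/dX = 4420, Y = 187850

Elasticity = 4420 · (85 / 187850) = 2

Interpretation: for a small percentage change in X, the percentage change in Y is approximately 2.00 times as large.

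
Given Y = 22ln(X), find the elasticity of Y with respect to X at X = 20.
Elasticity = 1/ln(20) ≈ 0.3338

Elasticity = (dY/dX) · (X/Y)

dY/dX = 22/X
At X = 20: dY/dX = 11/10, Y = 22·ln(20)

Elasticity = (11/10) · (20 / (22·ln(20))) = 1/ln(20) ≈ 0.3338

Interpretation: for a small percentage change in X, the percentage change in Y is approximately 0.33 times as large.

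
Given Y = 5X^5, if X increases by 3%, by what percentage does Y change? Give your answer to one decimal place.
15.9%

For Y = 5X^5:
If X → X(1 + 0.03)
Then Y → Y · (1 + 0.03)^5
     ≈ Y · 1.1593

Percentage change = ((1 + 0.03)^5 − 1) × 100% ≈ 15.9%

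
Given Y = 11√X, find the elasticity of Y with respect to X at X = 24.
Elasticity = 1/2

Elasticity = (dY/dX) · (X/Y)

dY/dX = 11/(2·√X)
At X = 24: dY/dX = 11·√6/24, Y = 22·√6

Elasticity = (11·√6/24) · (24 / (22·√6)) = 1/2

Interpretation: for a small percentage change in X, the percentage change in Y is approximately 0.50 times as large.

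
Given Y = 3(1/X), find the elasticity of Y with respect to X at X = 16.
Elasticity = -1

Elasticity = (dY/dX) · (X/Y)

dY/dX = -3/X²
At X = 16: dY/dX = -3/256, Y = 3/16

Elasticity = (-3/256) · (16 / (3/16)) = -1

Interpretation: for a small percentage change in X, the percentage change in Y is approximately -1.00 times as large.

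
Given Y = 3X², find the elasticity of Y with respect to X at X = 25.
Elasticity = 2

Elasticity = (dY/dX) · (X/Y)

dY/dX = 6·X
At X = 25: dY/dX = 150, Y = 1875

Elasticity = 150 · (25 / 1875) = 2

Interpretation: for a small percentage change in X, the percentage change in Y is approximately 2.00 times as large.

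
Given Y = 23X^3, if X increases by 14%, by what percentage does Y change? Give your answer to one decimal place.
48.2%

For Y = 23X^3:
If X → X(1 + 0.14)
Then Y → Y · (1 + 0.14)^3
     ≈ Y · 1.4815

Percentage change = ((1 + 0.14)^3 − 1) × 100% ≈ 48.2%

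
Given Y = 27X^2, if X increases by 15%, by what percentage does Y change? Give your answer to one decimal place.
32.3%

For Y = 27X^2:
If X → X(1 + 0.15)
Then Y → Y · (1 + 0.15)^2
     = Y · 1.3225

Percentage change = ((1 + 0.15)^2 − 1) × 100% ≈ 32.3%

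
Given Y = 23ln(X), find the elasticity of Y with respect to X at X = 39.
Elasticity = 1/ln(39) ≈ 0.2730

Elasticity = (dY/dX) · (X/Y)

dY/dX = 23/X
At X = 39: dY/dX = 23/39, Y = 23·ln(39)

Elasticity = (23/39) · (39 / (23·ln(39))) = 1/ln(39) ≈ 0.2730

Interpretation: for a small percentage change in X, the percentage change in Y is approximately 0.27 times as large.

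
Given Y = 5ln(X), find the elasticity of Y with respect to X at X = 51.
Elasticity = 1/ln(51) ≈ 0.2543

Elasticity = (dY/dX) · (X/Y)

dY/dX = 5/X
At X = 51: dY/dX = 5/51, Y = 5·ln(51)

Elasticity = (5/51) · (51 / (5·ln(51))) = 1/ln(51) ≈ 0.2543

Interpretation: for a small percentage change in X, the percentage change in Y is approximately 0.25 times as large.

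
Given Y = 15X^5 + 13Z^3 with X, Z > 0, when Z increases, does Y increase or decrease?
Y increases

Taking the partial derivative:
∂Y/∂Z = 39Z^2

∂Y/∂Z = 39Z^2 > 0 (assuming positive values)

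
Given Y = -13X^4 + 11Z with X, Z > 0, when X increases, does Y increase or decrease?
Y decreases

Taking the partial derivative:
∂Y/∂X = -52X^3

∂Y/∂X = -52X^3 < 0 (assuming positive values)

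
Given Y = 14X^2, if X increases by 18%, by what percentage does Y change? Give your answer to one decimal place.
39.2%

For Y = 14X^2:
If X → X(1 + 0.18)
Then Y → Y · (1 + 0.18)^2
     = Y · 1.3924

Percentage change = ((1 + 0.18)^2 − 1) × 100% ≈ 39.2%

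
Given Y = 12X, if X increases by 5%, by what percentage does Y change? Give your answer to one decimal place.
5.0%

For Y = 12X:
If X → X(1 + 0.05)
Then Y → Y · (1 + 0.05)^1
     = Y · 1.0500

Percentage change = ((1 + 0.05)^1 − 1) × 100% = 5.0%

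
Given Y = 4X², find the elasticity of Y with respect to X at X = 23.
Elasticity = 2

Elasticity = (dY/dX) · (X/Y)

dY/dX = 8·X
At X = 23: dY/dX = 184, Y = 2116

Elasticity = 184 · (23 / 2116) = 2

Interpretation: for a small percentage change in X, the percentage change in Y is approximately 2.00 times as large.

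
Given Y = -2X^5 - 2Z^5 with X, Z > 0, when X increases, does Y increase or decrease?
Y decreases

Taking the partial derivative:
∂Y/∂X = -10X^4

∂Y/∂X = -10X^4 < 0 (assuming positive values)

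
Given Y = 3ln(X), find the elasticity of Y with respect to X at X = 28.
Elasticity = 1/ln(28) ≈ 0.3001

Elasticity = (dY/dX) · (X/Y)

dY/dX = 3/X
At X = 28: dY/dX = 3/28, Y = 3·ln(28)

Elasticity = (3/28) · (28 / (3·ln(28))) = 1/ln(28) ≈ 0.3001

Interpretation: for a small percentage change in X, the percentage change in Y is approximately 0.30 times as large.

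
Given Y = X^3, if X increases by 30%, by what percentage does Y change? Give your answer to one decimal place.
119.7%

For Y = X^3:
If X → X(1 + 0.3)
Then Y → Y · (1 + 0.3)^3
     = Y · 2.1970

Percentage change = ((1 + 0.3)^3 − 1) × 100% = 119.7%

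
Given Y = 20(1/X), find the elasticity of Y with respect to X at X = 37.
Elasticity = -1

Elasticity = (dY/dX) · (X/Y)

dY/dX = -20/X²
At X = 37: dY/dX = -20/1369, Y = 20/37

Elasticity = (-20/1369) · (37 / (20/37)) = -1

Interpretation: for a small percentage change in X, the percentage change in Y is approximately -1.00 times as large.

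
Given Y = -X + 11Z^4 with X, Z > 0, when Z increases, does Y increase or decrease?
Y increases

Taking the partial derivative:
∂Y/∂Z = 44Z^3

∂Y/∂Z = 44Z^3 > 0 (assuming positive values)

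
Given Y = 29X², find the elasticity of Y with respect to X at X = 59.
Elasticity = 2

Elasticity = (dY/dX) · (X/Y)

dY/dX = 58·X
At X = 59: dY/dX = 3422, Y = 100949

Elasticity = 3422 · (59 / 100949) = 2

Interpretation: for a small percentage change in X, the percentage change in Y is approximately 2.00 times as large.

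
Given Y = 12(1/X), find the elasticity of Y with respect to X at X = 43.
Elasticity = -1

Elasticity = (dY/dX) · (X/Y)

dY/dX = -12/X²
At X = 43: dY/dX = -12/1849, Y = 12/43

Elasticity = (-12/1849) · (43 / (12/43)) = -1

Interpretation: for a small percentage change in X, the percentage change in Y is approximately -1.00 times as large.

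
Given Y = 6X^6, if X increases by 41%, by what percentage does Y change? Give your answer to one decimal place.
685.8%

For Y = 6X^6:
If X → X(1 + 0.41)
Then Y → Y · (1 + 0.41)^6
     ≈ Y · 7.8580

Percentage change = ((1 + 0.41)^6 − 1) × 100% ≈ 685.8%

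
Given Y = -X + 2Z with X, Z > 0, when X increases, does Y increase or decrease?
Y decreases

Taking the partial derivative:
∂Y/∂X = -1

∂Y/∂X = -1 < 0 (assuming positive values)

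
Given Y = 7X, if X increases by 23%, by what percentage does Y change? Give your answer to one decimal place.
23.0%

For Y = 7X:
If X → X(1 + 0.23)
Then Y → Y · (1 + 0.23)^1
     = Y · 1.2300

Percentage change = ((1 + 0.23)^1 − 1) × 100% = 23.0%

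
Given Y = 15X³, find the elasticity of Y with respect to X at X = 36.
Elasticity = 3

Elasticity = (dY/dX) · (X/Y)

dY/dX = 45·X²
At X = 36: dY/dX = 58320, Y = 699840

Elasticity = 58320 · (36 / 699840) = 3

Interpretation: for a small percentage change in X, the percentage change in Y is approximately 3.00 times as large.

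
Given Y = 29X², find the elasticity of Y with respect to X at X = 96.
Elasticity = 2

Elasticity = (dY/dX) · (X/Y)

dY/dX = 58·X
At X = 96: dY/dX = 5568, Y = 267264

Elasticity = 5568 · (96 / 267264) = 2

Interpretation: for a small percentage change in X, the percentage change in Y is approximately 2.00 times as large.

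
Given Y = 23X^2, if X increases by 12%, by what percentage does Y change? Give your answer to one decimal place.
25.4%

For Y = 23X^2:
If X → X(1 + 0.12)
Then Y → Y · (1 + 0.12)^2
     = Y · 1.2544

Percentage change = ((1 + 0.12)^2 − 1) × 100% ≈ 25.4%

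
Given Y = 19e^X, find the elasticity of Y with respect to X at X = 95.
Elasticity = 95

Elasticity = (dY/dX) · (X/Y)

dY/dX = 19·e^X
At X = 95: dY/dX = 19·e^95, Y = 19·e^95

Elasticity = (19·e^95) · (95 / (19·e^95)) = 95

Interpretation: for a small percentage change in X, the percentage change in Y is approximately 95.00 times as large.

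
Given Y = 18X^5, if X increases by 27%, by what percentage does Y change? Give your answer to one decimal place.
230.4%

For Y = 18X^5:
If X → X(1 + 0.27)
Then Y → Y · (1 + 0.27)^5
     ≈ Y · 3.3038

Percentage change = ((1 + 0.27)^5 − 1) × 100% ≈ 230.4%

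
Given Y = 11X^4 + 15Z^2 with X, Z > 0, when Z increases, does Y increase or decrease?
Y increases

Taking the partial derivative:
∂Y/∂Z = 30Z

∂Y/∂Z = 30Z > 0 (assuming positive values)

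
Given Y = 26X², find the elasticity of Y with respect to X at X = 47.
Elasticity = 2

Elasticity = (dY/dX) · (X/Y)

dY/dX = 52·X
At X = 47: dY/dX = 2444, Y = 57434

Elasticity = 2444 · (47 / 57434) = 2

Interpretation: for a small percentage change in X, the percentage change in Y is approximately 2.00 times as large.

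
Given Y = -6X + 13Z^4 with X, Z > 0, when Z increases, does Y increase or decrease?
Y increases

Taking the partial derivative:
∂Y/∂Z = 52Z^3

∂Y/∂Z = 52Z^3 > 0 (assuming positive values)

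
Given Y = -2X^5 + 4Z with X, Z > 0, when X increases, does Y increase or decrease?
Y decreases

Taking the partial derivative:
∂Y/∂X = -10X^4

∂Y/∂X = -10X^4 < 0 (assuming positive values)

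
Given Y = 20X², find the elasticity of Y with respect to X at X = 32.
Elasticity = 2

Elasticity = (dY/dX) · (X/Y)

dY/dX = 40·X
At X = 32: dY/dX = 1280, Y = 20480

Elasticity = 1280 · (32 / 20480) = 2

Interpretation: for a small percentage change in X, the percentage change in Y is approximately 2.00 times as large.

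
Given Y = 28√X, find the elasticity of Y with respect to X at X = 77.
Elasticity = 1/2

Elasticity = (dY/dX) · (X/Y)

dY/dX = 14/√X
At X = 77: dY/dX = 2·√77/11, Y = 28·√77

Elasticity = (2·√77/11) · (77 / (28·√77)) = 1/2

Interpretation: for a small percentage change in X, the percentage change in Y is approximately 0.50 times as large.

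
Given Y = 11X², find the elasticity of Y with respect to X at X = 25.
Elasticity = 2

Elasticity = (dY/dX) · (X/Y)

dY/dX = 22·X
At X = 25: dY/dX = 550, Y = 6875

Elasticity = 550 · (25 / 6875) = 2

Interpretation: for a small percentage change in X, the percentage change in Y is approximately 2.00 times as large.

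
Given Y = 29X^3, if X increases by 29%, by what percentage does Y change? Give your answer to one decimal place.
114.7%

For Y = 29X^3:
If X → X(1 + 0.29)
Then Y → Y · (1 + 0.29)^3
     ≈ Y · 2.1467

Percentage change = ((1 + 0.29)^3 − 1) × 100% ≈ 114.7%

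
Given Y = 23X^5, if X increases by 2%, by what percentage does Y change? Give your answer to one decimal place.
10.4%

For Y = 23X^5:
If X → X(1 + 0.02)
Then Y → Y · (1 + 0.02)^5
     ≈ Y · 1.1041

Percentage change = ((1 + 0.02)^5 − 1) × 100% ≈ 10.4%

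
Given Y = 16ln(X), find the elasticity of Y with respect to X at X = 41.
Elasticity = 1/ln(41) ≈ 0.2693

Elasticity = (dY/dX) · (X/Y)

dY/dX = 16/X
At X = 41: dY/dX = 16/41, Y = 16·ln(41)

Elasticity = (16/41) · (41 / (16·ln(41))) = 1/ln(41) ≈ 0.2693

Interpretation: for a small percentage change in X, the percentage change in Y is approximately 0.27 times as large.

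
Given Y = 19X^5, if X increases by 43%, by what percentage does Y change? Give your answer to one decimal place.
498.0%

For Y = 19X^5:
If X → X(1 + 0.43)
Then Y → Y · (1 + 0.43)^5
     ≈ Y · 5.9797

Percentage change = ((1 + 0.43)^5 − 1) × 100% ≈ 498.0%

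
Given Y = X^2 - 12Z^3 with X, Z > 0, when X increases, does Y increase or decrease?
Y increases

Taking the partial derivative:
∂Y/∂X = 2X

∂Y/∂X = 2X > 0 (assuming positive values)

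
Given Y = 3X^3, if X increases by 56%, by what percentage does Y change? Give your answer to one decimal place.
279.6%

For Y = 3X^3:
If X → X(1 + 0.56)
Then Y → Y · (1 + 0.56)^3
     ≈ Y · 3.7964

Percentage change = ((1 + 0.56)^3 − 1) × 100% ≈ 279.6%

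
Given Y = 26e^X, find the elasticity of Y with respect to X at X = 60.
Elasticity = 60

Elasticity = (dY/dX) · (X/Y)

dY/dX = 26·e^X
At X = 60: dY/dX = 26·e^60, Y = 26·e^60

Elasticity = (26·e^60) · (60 / (26·e^60)) = 60

Interpretation: for a small percentage change in X, the percentage change in Y is approximately 60.00 times as large.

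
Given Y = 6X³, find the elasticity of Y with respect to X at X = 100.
Elasticity = 3

Elasticity = (dY/dX) · (X/Y)

dY/dX = 18·X²
At X = 100: dY/dX = 180000, Y = 6000000

Elasticity = 180000 · (100 / 6000000) = 3

Interpretation: for a small percentage change in X, the percentage change in Y is approximately 3.00 times as large.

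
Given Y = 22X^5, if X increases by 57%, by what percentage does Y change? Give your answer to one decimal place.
853.9%

For Y = 22X^5:
If X → X(1 + 0.57)
Then Y → Y · (1 + 0.57)^5
     ≈ Y · 9.5389

Percentage change = ((1 + 0.57)^5 − 1) × 100% ≈ 853.9%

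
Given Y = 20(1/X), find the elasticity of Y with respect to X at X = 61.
Elasticity = -1

Elasticity = (dY/dX) · (X/Y)

dY/dX = -20/X²
At X = 61: dY/dX = -20/3721, Y = 20/61

Elasticity = (-20/3721) · (61 / (20/61)) = -1

Interpretation: for a small percentage change in X, the percentage change in Y is approximately -1.00 times as large.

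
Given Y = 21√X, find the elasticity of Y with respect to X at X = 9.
Elasticity = 1/2

Elasticity = (dY/dX) · (X/Y)

dY/dX = 21/(2·√X)
At X = 9: dY/dX = 7/2, Y = 63

Elasticity = (7/2) · (9 / 63) = 1/2

Interpretation: for a small percentage change in X, the percentage change in Y is approximately 0.50 times as large.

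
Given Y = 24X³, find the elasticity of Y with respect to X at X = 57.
Elasticity = 3

Elasticity = (dY/dX) · (X/Y)

dY/dX = 72·X²
At X = 57: dY/dX = 233928, Y = 4444632

Elasticity = 233928 · (57 / 4444632) = 3

Interpretation: for a small percentage change in X, the percentage change in Y is approximately 3.00 times as large.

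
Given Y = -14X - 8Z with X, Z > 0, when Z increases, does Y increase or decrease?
Y decreases

Taking the partial derivative:
∂Y/∂Z = -8

∂Y/∂Z = -8 < 0 (assuming positive values)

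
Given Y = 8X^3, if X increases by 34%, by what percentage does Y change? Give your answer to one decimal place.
140.6%

For Y = 8X^3:
If X → X(1 + 0.34)
Then Y → Y · (1 + 0.34)^3
     ≈ Y · 2.4061

Percentage change = ((1 + 0.34)^3 − 1) × 100% ≈ 140.6%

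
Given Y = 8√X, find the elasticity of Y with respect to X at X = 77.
Elasticity = 1/2

Elasticity = (dY/dX) · (X/Y)

dY/dX = 4/√X
At X = 77: dY/dX = 4·√77/77, Y = 8·√77

Elasticity = (4·√77/77) · (77 / (8·√77)) = 1/2

Interpretation: for a small percentage change in X, the percentage change in Y is approximately 0.50 times as large.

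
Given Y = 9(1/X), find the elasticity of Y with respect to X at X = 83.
Elasticity = -1

Elasticity = (dY/dX) · (X/Y)

dY/dX = -9/X²
At X = 83: dY/dX = -9/6889, Y = 9/83

Elasticity = (-9/6889) · (83 / (9/83)) = -1

Interpretation: for a small percentage change in X, the percentage change in Y is approximately -1.00 times as large.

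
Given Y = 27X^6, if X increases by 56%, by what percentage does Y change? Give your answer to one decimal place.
1341.3%

For Y = 27X^6:
If X → X(1 + 0.56)
Then Y → Y · (1 + 0.56)^6
     ≈ Y · 14.4128

Percentage change = ((1 + 0.56)^6 − 1) × 100% ≈ 1341.3%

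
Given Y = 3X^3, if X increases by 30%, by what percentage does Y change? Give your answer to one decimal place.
119.7%

For Y = 3X^3:
If X → X(1 + 0.3)
Then Y → Y · (1 + 0.3)^3
     = Y · 2.1970

Percentage change = ((1 + 0.3)^3 − 1) × 100% = 119.7%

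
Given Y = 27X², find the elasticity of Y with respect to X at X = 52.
Elasticity = 2

Elasticity = (dY/dX) · (X/Y)

dY/dX = 54·X
At X = 52: dY/dX = 2808, Y = 73008

Elasticity = 2808 · (52 / 73008) = 2

Interpretation: for a small percentage change in X, the percentage change in Y is approximately 2.00 times as large.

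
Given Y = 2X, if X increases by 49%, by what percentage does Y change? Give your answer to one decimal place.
49.0%

For Y = 2X:
If X → X(1 + 0.49)
Then Y → Y · (1 + 0.49)^1
     = Y · 1.4900

Percentage change = ((1 + 0.49)^1 − 1) × 100% = 49.0%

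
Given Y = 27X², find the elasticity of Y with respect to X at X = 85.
Elasticity = 2

Elasticity = (dY/dX) · (X/Y)

dY/dX = 54·X
At X = 85: dY/dX = 4590, Y = 195075

Elasticity = 4590 · (85 / 195075) = 2

Interpretation: for a small percentage change in X, the percentage change in Y is approximately 2.00 times as large.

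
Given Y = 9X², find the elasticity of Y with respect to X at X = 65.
Elasticity = 2

Elasticity = (dY/dX) · (X/Y)

dY/dX = 18·X
At X = 65: dY/dX = 1170, Y = 38025

Elasticity = 1170 · (65 / 38025) = 2

Interpretation: for a small percentage change in X, the percentage change in Y is approximately 2.00 times as large.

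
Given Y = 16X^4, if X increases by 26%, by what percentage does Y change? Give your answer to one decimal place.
152.0%

For Y = 16X^4:
If X → X(1 + 0.26)
Then Y → Y · (1 + 0.26)^4
     ≈ Y · 2.5205

Percentage change = ((1 + 0.26)^4 − 1) × 100% ≈ 152.0%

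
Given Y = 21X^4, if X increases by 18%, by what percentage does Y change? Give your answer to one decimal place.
93.9%

For Y = 21X^4:
If X → X(1 + 0.18)
Then Y → Y · (1 + 0.18)^4
     ≈ Y · 1.9388

Percentage change = ((1 + 0.18)^4 − 1) × 100% ≈ 93.9%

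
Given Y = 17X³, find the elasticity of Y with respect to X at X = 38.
Elasticity = 3

Elasticity = (dY/dX) · (X/Y)

dY/dX = 51·X²
At X = 38: dY/dX = 73644, Y = 932824

Elasticity = 73644 · (38 / 932824) = 3

Interpretation: for a small percentage change in X, the percentage change in Y is approximately 3.00 times as large.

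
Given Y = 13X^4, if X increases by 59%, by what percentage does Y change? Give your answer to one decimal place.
539.1%

For Y = 13X^4:
If X → X(1 + 0.59)
Then Y → Y · (1 + 0.59)^4
     ≈ Y · 6.3913

Percentage change = ((1 + 0.59)^4 − 1) × 100% ≈ 539.1%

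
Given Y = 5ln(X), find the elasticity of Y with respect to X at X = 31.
Elasticity = 1/ln(31) ≈ 0.2912

Elasticity = (dY/dX) · (X/Y)

dY/dX = 5/X
At X = 31: dY/dX = 5/31, Y = 5·ln(31)

Elasticity = (5/31) · (31 / (5·ln(31))) = 1/ln(31) ≈ 0.2912

Interpretation: for a small percentage change in X, the percentage change in Y is approximately 0.29 times as large.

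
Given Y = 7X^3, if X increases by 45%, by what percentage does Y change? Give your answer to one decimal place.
204.9%

For Y = 7X^3:
If X → X(1 + 0.45)
Then Y → Y · (1 + 0.45)^3
     ≈ Y · 3.0486

Percentage change = ((1 + 0.45)^3 − 1) × 100% ≈ 204.9%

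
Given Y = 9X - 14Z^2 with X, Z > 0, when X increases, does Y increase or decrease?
Y increases

Taking the partial derivative:
∂Y/∂X = 9

∂Y/∂X = 9 > 0 (assuming positive values)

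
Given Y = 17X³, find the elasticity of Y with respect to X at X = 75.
Elasticity = 3

Elasticity = (dY/dX) · (X/Y)

dY/dX = 51·X²
At X = 75: dY/dX = 286875, Y = 7171875

Elasticity = 286875 · (75 / 7171875) = 3

Interpretation: for a small percentage change in X, the percentage change in Y is approximately 3.00 times as large.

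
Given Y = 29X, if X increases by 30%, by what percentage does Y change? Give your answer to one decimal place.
30.0%

For Y = 29X:
If X → X(1 + 0.3)
Then Y → Y · (1 + 0.3)^1
     = Y · 1.3000

Percentage change = ((1 + 0.3)^1 − 1) × 100% = 30.0%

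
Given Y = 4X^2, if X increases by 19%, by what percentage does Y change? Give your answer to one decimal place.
41.6%

For Y = 4X^2:
If X → X(1 + 0.19)
Then Y → Y · (1 + 0.19)^2
     = Y · 1.4161

Percentage change = ((1 + 0.19)^2 − 1) × 100% ≈ 41.6%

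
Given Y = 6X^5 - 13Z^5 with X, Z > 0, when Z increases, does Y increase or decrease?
Y decreases

Taking the partial derivative:
∂Y/∂Z = -65Z^4

∂Y/∂Z = -65Z^4 < 0 (assuming positive values)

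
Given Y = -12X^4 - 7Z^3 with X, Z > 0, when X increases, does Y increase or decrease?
Y decreases

Taking the partial derivative:
∂Y/∂X = -48X^3

∂Y/∂X = -48X^3 < 0 (assuming positive values)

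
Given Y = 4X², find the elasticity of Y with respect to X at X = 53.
Elasticity = 2

Elasticity = (dY/dX) · (X/Y)

dY/dX = 8·X
At X = 53: dY/dX = 424, Y = 11236

Elasticity = 424 · (53 / 11236) = 2

Interpretation: for a small percentage change in X, the percentage change in Y is approximately 2.00 times as large.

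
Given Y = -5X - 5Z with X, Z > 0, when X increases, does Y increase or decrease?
Y decreases

Taking the partial derivative:
∂Y/∂X = -5

∂Y/∂X = -5 < 0 (assuming positive values)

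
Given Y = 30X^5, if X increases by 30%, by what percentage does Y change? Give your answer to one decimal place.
271.3%

For Y = 30X^5:
If X → X(1 + 0.3)
Then Y → Y · (1 + 0.3)^5
     ≈ Y · 3.7129

Percentage change = ((1 + 0.3)^5 − 1) × 100% ≈ 271.3%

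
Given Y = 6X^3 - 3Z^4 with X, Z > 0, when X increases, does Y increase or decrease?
Y increases

Taking the partial derivative:
∂Y/∂X = 18X^2

∂Y/∂X = 18X^2 > 0 (assuming positive values)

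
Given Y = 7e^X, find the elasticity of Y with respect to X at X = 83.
Elasticity = 83

Elasticity = (dY/dX) · (X/Y)

dY/dX = 7·e^X
At X = 83: dY/dX = 7·e^83, Y = 7·e^83

Elasticity = (7·e^83) · (83 / (7·e^83)) = 83

Interpretation: for a small percentage change in X, the percentage change in Y is approximately 83.00 times as large.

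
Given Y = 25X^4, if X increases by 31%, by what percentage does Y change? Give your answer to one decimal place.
194.5%

For Y = 25X^4:
If X → X(1 + 0.31)
Then Y → Y · (1 + 0.31)^4
     ≈ Y · 2.9450

Percentage change = ((1 + 0.31)^4 − 1) × 100% ≈ 194.5%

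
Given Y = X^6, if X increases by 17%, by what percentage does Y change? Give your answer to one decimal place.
156.5%

For Y = X^6:
If X → X(1 + 0.17)
Then Y → Y · (1 + 0.17)^6
     ≈ Y · 2.5652

Percentage change = ((1 + 0.17)^6 − 1) × 100% ≈ 156.5%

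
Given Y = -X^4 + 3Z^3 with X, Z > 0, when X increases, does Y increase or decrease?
Y decreases

Taking the partial derivative:
∂Y/∂X = -4X^3

∂Y/∂X = -4X^3 < 0 (assuming positive values)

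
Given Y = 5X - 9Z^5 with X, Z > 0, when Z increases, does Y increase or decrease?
Y decreases

Taking the partial derivative:
∂Y/∂Z = -45Z^4

∂Y/∂Z = -45Z^4 < 0 (assuming positive values)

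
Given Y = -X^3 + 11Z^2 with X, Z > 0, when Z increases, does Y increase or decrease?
Y increases

Taking the partial derivative:
∂Y/∂Z = 22Z

∂Y/∂Z = 22Z > 0 (assuming positive values)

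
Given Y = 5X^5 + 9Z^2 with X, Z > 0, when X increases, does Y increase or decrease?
Y increases

Taking the partial derivative:
∂Y/∂X = 25X^4

∂Y/∂X = 25X^4 > 0 (assuming positive values)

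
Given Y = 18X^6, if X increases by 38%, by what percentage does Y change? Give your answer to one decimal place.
590.7%

For Y = 18X^6:
If X → X(1 + 0.38)
Then Y → Y · (1 + 0.38)^6
     ≈ Y · 6.9068

Percentage change = ((1 + 0.38)^6 − 1) × 100% ≈ 590.7%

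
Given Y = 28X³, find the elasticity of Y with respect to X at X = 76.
Elasticity = 3

Elasticity = (dY/dX) · (X/Y)

dY/dX = 84·X²
At X = 76: dY/dX = 485184, Y = 12291328

Elasticity = 485184 · (76 / 12291328) = 3

Interpretation: for a small percentage change in X, the percentage change in Y is approximately 3.00 times as large.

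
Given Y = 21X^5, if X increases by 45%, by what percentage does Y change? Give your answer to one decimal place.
541.0%

For Y = 21X^5:
If X → X(1 + 0.45)
Then Y → Y · (1 + 0.45)^5
     ≈ Y · 6.4097

Percentage change = ((1 + 0.45)^5 − 1) × 100% ≈ 541.0%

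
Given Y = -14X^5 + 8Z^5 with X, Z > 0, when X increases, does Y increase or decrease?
Y decreases

Taking the partial derivative:
∂Y/∂X = -70X^4

∂Y/∂X = -70X^4 < 0 (assuming positive values)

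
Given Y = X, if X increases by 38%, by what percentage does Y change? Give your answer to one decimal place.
38.0%

For Y = X:
If X → X(1 + 0.38)
Then Y → Y · (1 + 0.38)^1
     = Y · 1.3800

Percentage change = ((1 + 0.38)^1 − 1) × 100% = 38.0%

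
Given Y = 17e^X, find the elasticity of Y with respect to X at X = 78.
Elasticity = 78

Elasticity = (dY/dX) · (X/Y)

dY/dX = 17·e^X
At X = 78: dY/dX = 17·e^78, Y = 17·e^78

Elasticity = (17·e^78) · (78 / (17·e^78)) = 78

Interpretation: for a small percentage change in X, the percentage change in Y is approximately 78.00 times as large.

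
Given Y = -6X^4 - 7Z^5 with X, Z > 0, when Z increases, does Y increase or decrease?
Y decreases

Taking the partial derivative:
∂Y/∂Z = -35Z^4

∂Y/∂Z = -35Z^4 < 0 (assuming positive values)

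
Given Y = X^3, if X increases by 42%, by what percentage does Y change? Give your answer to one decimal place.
186.3%

For Y = X^3:
If X → X(1 + 0.42)
Then Y → Y · (1 + 0.42)^3
     ≈ Y · 2.8633

Percentage change = ((1 + 0.42)^3 − 1) × 100% ≈ 186.3%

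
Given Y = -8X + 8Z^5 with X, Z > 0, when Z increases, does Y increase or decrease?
Y increases

Taking the partial derivative:
∂Y/∂Z = 40Z^4

∂Y/∂Z = 40Z^4 > 0 (assuming positive values)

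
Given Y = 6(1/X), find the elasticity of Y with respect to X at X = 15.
Elasticity = -1

Elasticity = (dY/dX) · (X/Y)

dY/dX = -6/X²
At X = 15: dY/dX = -2/75, Y = 2/5

Elasticity = (-2/75) · (15 / (2/5)) = -1

Interpretation: for a small percentage change in X, the percentage change in Y is approximately -1.00 times as large.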